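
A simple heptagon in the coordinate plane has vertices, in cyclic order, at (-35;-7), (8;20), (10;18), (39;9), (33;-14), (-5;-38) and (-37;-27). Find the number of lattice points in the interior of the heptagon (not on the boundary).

The shoelace formula gives twice the area as |((-35)·20 − 8·(-7)) + (8·18 − 10·20) + (10·9 − 39·18) + (39·(-14) − 33·9) + (33·(-38) − (-5)·(-14)) + ((-5)·(-27) − (-37)·(-38)) + ((-37)·(-7) − (-35)·(-27))| = 5436, so the area is 2718.
Along each edge there are gcd(|Δx|,|Δy|)+1 lattice points, so counting each shared vertex once the boundary has gcd(43,27) + gcd(2,2) + gcd(29,9) + gcd(6,23) + gcd(38,24) + gcd(32,11) + gcd(2,20) = 1+2+1+1+2+1+2 = 10.
Pick's theorem gives I = A − B/2 + 1 = 2718 − 10/2 + 1 = 2714.

2714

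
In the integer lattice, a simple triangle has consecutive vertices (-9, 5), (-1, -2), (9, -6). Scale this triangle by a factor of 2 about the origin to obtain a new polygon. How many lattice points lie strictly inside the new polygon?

73

Using the shoelace formula, 2A = |[(-9)·(-2) − (-1)·5] + [(-1)·(-6) − 9·(-2)] + [9·5 − (-9)·(-6)]| = 38, so the area is 19.
Summing gcd(|Δx|,|Δy|) over the edges gives the boundary count: gcd(8,7) + gcd(10,4) + gcd(18,11) = 1+2+1 = 4.
Scaling by 2 multiplies the area by 2² = 4 (so the new area is 76) and multiplies the boundary lattice-point count by 2, giving 8.
By Pick's theorem, the interior count of the dilated polygon is 76 − 8/2 + 1 = 73.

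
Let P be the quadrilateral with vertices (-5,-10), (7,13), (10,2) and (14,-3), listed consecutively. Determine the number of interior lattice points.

Using the shoelace formula, 2A = |((-5)·13 − 7·(-10)) + (7·2 − 10·13) + (10·(-3) − 14·2) + (14·(-10) − (-5)·(-3))| = 324, so the area is 162.
The number of boundary lattice points is Σ gcd(|Δx|,|Δy|) = gcd(12,23) + gcd(3,11) + gcd(4,5) + gcd(19,7) = 1+1+1+1 = 4.
By Pick's theorem A = I + B/2 − 1, so I = 162 − 4/2 + 1 = 161.

161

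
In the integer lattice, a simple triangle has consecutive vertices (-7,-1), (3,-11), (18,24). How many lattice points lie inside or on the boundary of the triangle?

By the shoelace formula, twice the signed area is |((-7)·(-11) − 3·(-1)) + (3·24 − 18·(-11)) + (18·(-1) − (-7)·24)| = 500, so the area is 250.
Summing gcd(|Δx|,|Δy|) over the edges gives the boundary count: gcd(10,10) + gcd(15,35) + gcd(25,25) = 10+5+25 = 40.
Pick's theorem gives I = A − B/2 + 1 = 250 − 40/2 + 1 = 231, so the closed region contains I + B = 231 + 40 = 271 lattice points.

271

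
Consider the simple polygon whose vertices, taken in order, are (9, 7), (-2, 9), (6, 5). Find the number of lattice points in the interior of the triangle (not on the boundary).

The shoelace formula gives twice the area as |(9·9 − (-2)·7) + ((-2)·5 − 6·9) + (6·7 − 9·5)| = 28, so the area is 14.
Summing gcd(|Δx|,|Δy|) over the edges gives the boundary count: gcd(11,2) + gcd(8,4) + gcd(3,2) = 1+4+1 = 6.
By Pick's theorem A = I + B/2 − 1, so I = 14 − 6/2 + 1 = 12.

12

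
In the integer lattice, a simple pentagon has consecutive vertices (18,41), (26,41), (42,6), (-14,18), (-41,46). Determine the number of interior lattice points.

1728

Using the shoelace formula, 2A = |(18·41 − 26·41) + (26·6 − 42·41) + (42·18 − (-14)·6) + ((-14)·46 − (-41)·18) + ((-41)·41 − 18·46)| = 3469, so the area is 1734.5.
Summing gcd(|Δx|,|Δy|) over the edges gives the boundary count: gcd(8,0) + gcd(16,35) + gcd(56,12) + gcd(27,28) + gcd(59,5) = 8+1+4+1+1 = 15.
Pick's theorem gives I = A − B/2 + 1 = 1734.5 − 15/2 + 1 = 1728.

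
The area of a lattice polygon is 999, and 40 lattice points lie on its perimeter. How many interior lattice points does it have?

Pick's theorem A = I + B/2 − 1 rearranges to I = A − B/2 + 1 = 999 − 40/2 + 1 = 980.

980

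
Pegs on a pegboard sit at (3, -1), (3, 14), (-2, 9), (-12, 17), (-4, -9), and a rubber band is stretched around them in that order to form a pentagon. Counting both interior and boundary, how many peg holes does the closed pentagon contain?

204

The shoelace formula gives twice the area as |(3·14 − 3·(-1)) + (3·9 − (-2)·14) + ((-2)·17 − (-12)·9) + ((-12)·(-9) − (-4)·17) + ((-4)·(-1) − 3·(-9))| = 381, so the area is 381/2.
The number of boundary lattice points is Σ gcd(|Δx|,|Δy|) = gcd(0,15) + gcd(5,5) + gcd(10,8) + gcd(8,26) + gcd(7,8) = 15+5+2+2+1 = 25.
Pick's theorem gives I = A − B/2 + 1 = 381/2 − 25/2 + 1 = 179, so the closed region contains I + B = 179 + 25 = 204 lattice points.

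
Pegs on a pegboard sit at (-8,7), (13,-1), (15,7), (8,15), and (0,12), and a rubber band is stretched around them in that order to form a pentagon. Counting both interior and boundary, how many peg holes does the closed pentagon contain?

By the shoelace formula, twice the signed area is |((-8)·(-1) − 13·7) + (13·7 − 15·(-1)) + (15·15 − 8·7) + (8·12 − 0·15) + (0·7 − (-8)·12)| = 384, so the area is 192.
The number of boundary lattice points is Σ gcd(|Δx|,|Δy|) = gcd(21,8) + gcd(2,8) + gcd(7,8) + gcd(8,3) + gcd(8,5) = 1+2+1+1+1 = 6.
Pick's theorem gives I = A − B/2 + 1 = 192 − 6/2 + 1 = 190, so the closed region contains I + B = 190 + 6 = 196 lattice points.

196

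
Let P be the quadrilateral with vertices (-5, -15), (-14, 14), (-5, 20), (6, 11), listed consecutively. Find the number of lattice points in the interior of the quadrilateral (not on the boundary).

The shoelace formula gives twice the area as |((-5)·14 − (-14)·(-15)) + ((-14)·20 − (-5)·14) + ((-5)·11 − 6·20) + (6·(-15) − (-5)·11)| = 700, so the area is 350.
Along each edge there are gcd(|Δx|,|Δy|)+1 lattice points, so counting each shared vertex once the boundary has gcd(9,29) + gcd(9,6) + gcd(11,9) + gcd(11,26) = 1+3+1+1 = 6.
By Pick's theorem A = I + B/2 − 1, so I = 350 − 6/2 + 1 = 348.

348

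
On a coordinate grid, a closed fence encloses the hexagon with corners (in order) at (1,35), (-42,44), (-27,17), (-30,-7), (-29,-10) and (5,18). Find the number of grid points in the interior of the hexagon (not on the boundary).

The shoelace formula gives twice the area as |(1·44 − (-42)·35) + ((-42)·17 − (-27)·44) + ((-27)·(-7) − (-30)·17) + ((-30)·(-10) − (-29)·(-7)) + ((-29)·18 − 5·(-10)) + (5·35 − 1·18)| = 2469, so the area is 2469/2.
Along each edge there are gcd(|Δx|,|Δy|)+1 lattice points, so counting each shared vertex once the boundary has gcd(43,9) + gcd(15,27) + gcd(3,24) + gcd(1,3) + gcd(34,28) + gcd(4,17) = 1+3+3+1+2+1 = 11.
By Pick's theorem A = I + B/2 − 1, so I = 2469/2 − 11/2 + 1 = 1230.

1230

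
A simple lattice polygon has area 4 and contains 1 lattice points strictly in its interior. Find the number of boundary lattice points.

Pick's theorem gives A = I + B/2 − 1, so B = 2(A − I + 1) = 2(4 − 1 + 1) = 8.

8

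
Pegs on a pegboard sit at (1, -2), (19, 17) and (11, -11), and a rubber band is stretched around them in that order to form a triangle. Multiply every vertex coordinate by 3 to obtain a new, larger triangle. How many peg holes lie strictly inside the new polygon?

1576

The shoelace formula gives twice the area as |[1·17 − 19·(-2)] + [19·(-11) − 11·17] + [11·(-2) − 1·(-11)]| = 352, so the area is 176.
The number of boundary lattice points is Σ gcd(|Δx|,|Δy|) = gcd(18,19) + gcd(8,28) + gcd(10,9) = 1+4+1 = 6.
Scaling by 3 multiplies the area by 3² = 9 (so the new area is 1584) and multiplies the boundary lattice-point count by 3, giving 18.
By Pick's theorem, the interior count of the dilated polygon is 1584 − 18/2 + 1 = 1576.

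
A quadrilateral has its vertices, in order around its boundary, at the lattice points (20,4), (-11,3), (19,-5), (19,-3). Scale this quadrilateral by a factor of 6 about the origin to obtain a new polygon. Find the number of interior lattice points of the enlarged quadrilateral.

4951

By the shoelace formula, twice the signed area is |(20·3 − (-11)·4) + ((-11)·(-5) − 19·3) + (19·(-3) − 19·(-5)) + (19·4 − 20·(-3))| = 276, so the area is 138.
The number of boundary lattice points is Σ gcd(|Δx|,|Δy|) = gcd(31,1) + gcd(30,8) + gcd(0,2) + gcd(1,7) = 1+2+2+1 = 6.
Scaling by 6 multiplies the area by 6² = 36 (so the new area is 4968) and multiplies the boundary lattice-point count by 6, giving 36.
By Pick's theorem, the interior count of the dilated polygon is 4968 − 36/2 + 1 = 4951.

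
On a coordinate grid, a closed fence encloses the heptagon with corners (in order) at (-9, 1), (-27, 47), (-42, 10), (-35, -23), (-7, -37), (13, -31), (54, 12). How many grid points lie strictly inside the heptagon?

By the shoelace formula, twice the signed area is |((-9)·47 − (-27)·1) + ((-27)·10 − (-42)·47) + ((-42)·(-23) − (-35)·10) + ((-35)·(-37) − (-7)·(-23)) + ((-7)·(-31) − 13·(-37)) + (13·12 − 54·(-31)) + (54·1 − (-9)·12)| = 6448, so the area is 3224.
The number of boundary lattice points is Σ gcd(|Δx|,|Δy|) = gcd(18,46) + gcd(15,37) + gcd(7,33) + gcd(28,14) + gcd(20,6) + gcd(41,43) + gcd(63,11) = 2+1+1+14+2+1+1 = 22.
By Pick's theorem A = I + B/2 − 1, so I = 3224 − 22/2 + 1 = 3214.

3214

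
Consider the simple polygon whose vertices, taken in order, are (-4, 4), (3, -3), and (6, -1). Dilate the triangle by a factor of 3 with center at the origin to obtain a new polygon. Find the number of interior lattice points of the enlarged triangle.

By the shoelace formula, twice the signed area is |((-4)·(-3) − 3·4) + (3·(-1) − 6·(-3)) + (6·4 − (-4)·(-1))| = 35, so the area is 17.5.
Summing gcd(|Δx|,|Δy|) over the edges gives the boundary count: gcd(7,7) + gcd(3,2) + gcd(10,5) = 7+1+5 = 13.
Scaling by 3 multiplies the area by 3² = 9 (so the new area is 315/2) and multiplies the boundary lattice-point count by 3, giving 39.
By Pick's theorem, the interior count of the dilated polygon is 315/2 − 39/2 + 1 = 139.

139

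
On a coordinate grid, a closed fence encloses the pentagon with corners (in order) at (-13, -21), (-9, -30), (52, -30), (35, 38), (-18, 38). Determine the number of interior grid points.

3906

The shoelace formula gives twice the area as |((-13)·(-30) − (-9)·(-21)) + ((-9)·(-30) − 52·(-30)) + (52·38 − 35·(-30)) + (35·38 − (-18)·38) + ((-18)·(-21) − (-13)·38)| = 7943, so the area is 3971.5.
The number of boundary lattice points is Σ gcd(|Δx|,|Δy|) = gcd(4,9) + gcd(61,0) + gcd(17,68) + gcd(53,0) + gcd(5,59) = 1+61+17+53+1 = 133.
Pick's theorem gives I = A − B/2 + 1 = 3971.5 − 133/2 + 1 = 3906.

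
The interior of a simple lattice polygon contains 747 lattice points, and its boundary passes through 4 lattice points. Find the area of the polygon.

748

By Pick's theorem, A = I + B/2 − 1 = 747 + 4/2 − 1 = 748.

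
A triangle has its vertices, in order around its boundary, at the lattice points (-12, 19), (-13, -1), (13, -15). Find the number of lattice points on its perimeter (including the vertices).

4

Along each edge there are gcd(|Δx|,|Δy|)+1 lattice points, so counting each shared vertex once the boundary has gcd(1,20) + gcd(26,14) + gcd(25,34) = 1+2+1 = 4.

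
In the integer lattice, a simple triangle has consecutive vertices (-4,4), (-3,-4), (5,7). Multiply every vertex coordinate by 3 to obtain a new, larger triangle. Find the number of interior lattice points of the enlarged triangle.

331

Using the shoelace formula, 2A = |((-4)·(-4) − (-3)·4) + ((-3)·7 − 5·(-4)) + (5·4 − (-4)·7)| = 75, so the area is 75/2.
The number of boundary lattice points is Σ gcd(|Δx|,|Δy|) = gcd(1,8) + gcd(8,11) + gcd(9,3) = 1+1+3 = 5.
Scaling by 3 multiplies the area by 3² = 9 (so the new area is 675/2) and multiplies the boundary lattice-point count by 3, giving 15.
By Pick's theorem, the interior count of the dilated polygon is 675/2 − 15/2 + 1 = 331.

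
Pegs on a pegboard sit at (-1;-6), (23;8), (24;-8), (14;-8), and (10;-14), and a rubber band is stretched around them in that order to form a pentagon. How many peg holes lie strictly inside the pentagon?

251

By the shoelace formula, twice the signed area is |((-1)·8 − 23·(-6)) + (23·(-8) − 24·8) + (24·(-8) − 14·(-8)) + (14·(-14) − 10·(-8)) + (10·(-6) − (-1)·(-14))| = 516, so the area is 258.
Summing gcd(|Δx|,|Δy|) over the edges gives the boundary count: gcd(24,14) + gcd(1,16) + gcd(10,0) + gcd(4,6) + gcd(11,8) = 2+1+10+2+1 = 16.
Pick's theorem gives I = A − B/2 + 1 = 258 − 16/2 + 1 = 251.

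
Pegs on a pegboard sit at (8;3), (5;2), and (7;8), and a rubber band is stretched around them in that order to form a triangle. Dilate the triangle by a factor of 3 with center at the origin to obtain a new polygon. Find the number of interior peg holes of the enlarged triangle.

The shoelace formula gives twice the area as |[8·2 − 5·3] + [5·8 − 7·2] + [7·3 − 8·8]| = 16, so the area is 8.
Summing gcd(|Δx|,|Δy|) over the edges gives the boundary count: gcd(3,1) + gcd(2,6) + gcd(1,5) = 1+2+1 = 4.
Scaling by 3 multiplies the area by 3² = 9 (so the new area is 72) and multiplies the boundary lattice-point count by 3, giving 12.
By Pick's theorem, the interior count of the dilated polygon is 72 − 12/2 + 1 = 67.

67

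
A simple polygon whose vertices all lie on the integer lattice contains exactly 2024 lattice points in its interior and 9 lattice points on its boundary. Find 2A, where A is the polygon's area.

4055

By Pick's theorem, A = I + B/2 − 1 = 2024 + 9/2 − 1 = 4055/2.
Hence 2A = 4055.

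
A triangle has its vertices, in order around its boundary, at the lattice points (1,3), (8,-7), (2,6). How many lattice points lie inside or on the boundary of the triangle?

18

By the shoelace formula, twice the signed area is |[1·(-7) − 8·3] + [8·6 − 2·(-7)] + [2·3 − 1·6]| = 31, so the area is 31/2.
The number of boundary lattice points is Σ gcd(|Δx|,|Δy|) = gcd(7,10) + gcd(6,13) + gcd(1,3) = 1+1+1 = 3.
Pick's theorem gives I = A − B/2 + 1 = 31/2 − 3/2 + 1 = 15, so the closed region contains I + B = 15 + 3 = 18 lattice points.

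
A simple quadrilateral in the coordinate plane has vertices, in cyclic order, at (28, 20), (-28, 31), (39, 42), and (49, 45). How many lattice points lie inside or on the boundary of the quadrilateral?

773

Using the shoelace formula, 2A = |(28·31 − (-28)·20) + ((-28)·42 − 39·31) + (39·45 − 49·42) + (49·20 − 28·45)| = 1540, so the area is 770.
The number of boundary lattice points is Σ gcd(|Δx|,|Δy|) = gcd(56,11) + gcd(67,11) + gcd(10,3) + gcd(21,25) = 1+1+1+1 = 4.
Pick's theorem gives I = A − B/2 + 1 = 770 − 4/2 + 1 = 769, so the closed region contains I + B = 769 + 4 = 773 lattice points.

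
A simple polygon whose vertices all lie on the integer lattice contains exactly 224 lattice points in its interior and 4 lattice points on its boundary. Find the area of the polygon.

225

Pick's theorem states A = I + B/2 − 1, so A = 224 + 4/2 − 1 = 225.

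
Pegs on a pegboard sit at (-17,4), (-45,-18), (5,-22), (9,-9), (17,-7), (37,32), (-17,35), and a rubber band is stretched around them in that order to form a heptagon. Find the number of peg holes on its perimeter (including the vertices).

Along each edge there are gcd(|Δx|,|Δy|)+1 lattice points, so counting each shared vertex once the boundary has gcd(28,22) + gcd(50,4) + gcd(4,13) + gcd(8,2) + gcd(20,39) + gcd(54,3) + gcd(0,31) = 2+2+1+2+1+3+31 = 42.

42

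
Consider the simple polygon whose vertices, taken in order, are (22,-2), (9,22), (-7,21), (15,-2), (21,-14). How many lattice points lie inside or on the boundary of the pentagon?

The shoelace formula gives twice the area as |[22·22 − 9·(-2)] + [9·21 − (-7)·22] + [(-7)·(-2) − 15·21] + [15·(-14) − 21·(-2)] + [21·(-2) − 22·(-14)]| = 642, so the area is 321.
Along each edge there are gcd(|Δx|,|Δy|)+1 lattice points, so counting each shared vertex once the boundary has gcd(13,24) + gcd(16,1) + gcd(22,23) + gcd(6,12) + gcd(1,12) = 1+1+1+6+1 = 10.
Pick's theorem gives I = A − B/2 + 1 = 321 − 10/2 + 1 = 317, so the closed region contains I + B = 317 + 10 = 327 lattice points.

327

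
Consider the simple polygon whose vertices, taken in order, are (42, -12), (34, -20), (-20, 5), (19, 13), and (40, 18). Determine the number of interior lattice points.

1210

The shoelace formula gives twice the area as |[42·(-20) − 34·(-12)] + [34·5 − (-20)·(-20)] + [(-20)·13 − 19·5] + [19·18 − 40·13] + [40·(-12) − 42·18]| = 2431, so the area is 1215.5.
The number of boundary lattice points is Σ gcd(|Δx|,|Δy|) = gcd(8,8) + gcd(54,25) + gcd(39,8) + gcd(21,5) + gcd(2,30) = 8+1+1+1+2 = 13.
Pick's theorem gives I = A − B/2 + 1 = 1215.5 − 13/2 + 1 = 1210.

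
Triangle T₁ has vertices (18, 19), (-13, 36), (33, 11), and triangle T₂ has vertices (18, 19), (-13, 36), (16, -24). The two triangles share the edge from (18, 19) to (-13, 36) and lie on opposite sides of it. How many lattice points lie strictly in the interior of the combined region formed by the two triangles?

The union is the simple quadrilateral with vertices (18, 19), (33, 11), (-13, 36), (16, -24) in order.
By the shoelace formula, twice the signed area is |[18·11 − 33·19] + [33·36 − (-13)·11] + [(-13)·(-24) − 16·36] + [16·19 − 18·(-24)]| = 1374, so the area is 687.
Summing gcd(|Δx|,|Δy|) over the edges gives the boundary count: gcd(15,8) + gcd(46,25) + gcd(29,60) + gcd(2,43) = 1+1+1+1 = 4.
By Pick's theorem I = A − B/2 + 1 = 687 − 4/2 + 1 = 686.

686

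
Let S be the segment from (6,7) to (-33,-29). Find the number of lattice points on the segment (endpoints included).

The number of lattice points on a segment between lattice points is gcd(|Δx|,|Δy|) + 1 = gcd(39,36) + 1 = 3 + 1 = 4.

4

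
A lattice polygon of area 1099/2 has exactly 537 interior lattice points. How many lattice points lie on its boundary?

27

Pick's theorem gives A = I + B/2 − 1, so B = 2(A − I + 1) = 2(1099/2 − 537 + 1) = 27.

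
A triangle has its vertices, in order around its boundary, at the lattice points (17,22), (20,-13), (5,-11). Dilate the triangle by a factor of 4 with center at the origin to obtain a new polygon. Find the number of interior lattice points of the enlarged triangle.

Using the shoelace formula, 2A = |(17·(-13) − 20·22) + (20·(-11) − 5·(-13)) + (5·22 − 17·(-11))| = 519, so the area is 519/2.
The number of boundary lattice points is Σ gcd(|Δx|,|Δy|) = gcd(3,35) + gcd(15,2) + gcd(12,33) = 1+1+3 = 5.
Scaling by 4 multiplies the area by 4² = 16 (so the new area is 4152) and multiplies the boundary lattice-point count by 4, giving 20.
By Pick's theorem, the interior count of the dilated polygon is 4152 − 20/2 + 1 = 4143.

4143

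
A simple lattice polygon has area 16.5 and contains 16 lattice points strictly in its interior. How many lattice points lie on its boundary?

Pick's theorem gives A = I + B/2 − 1, so B = 2(A − I + 1) = 2(16.5 − 16 + 1) = 3.

3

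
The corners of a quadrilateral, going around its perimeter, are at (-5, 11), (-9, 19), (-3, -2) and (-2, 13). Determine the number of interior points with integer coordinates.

36

Using the shoelace formula, 2A = |((-5)·19 − (-9)·11) + ((-9)·(-2) − (-3)·19) + ((-3)·13 − (-2)·(-2)) + ((-2)·11 − (-5)·13)| = 79, so the area is 39.5.
Summing gcd(|Δx|,|Δy|) over the edges gives the boundary count: gcd(4,8) + gcd(6,21) + gcd(1,15) + gcd(3,2) = 4+3+1+1 = 9.
By Pick's theorem A = I + B/2 − 1, so I = 39.5 − 9/2 + 1 = 36.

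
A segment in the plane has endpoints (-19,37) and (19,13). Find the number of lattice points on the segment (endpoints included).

3

The number of lattice points on a segment between lattice points is gcd(|Δx|,|Δy|) + 1 = gcd(38,24) + 1 = 2 + 1 = 3.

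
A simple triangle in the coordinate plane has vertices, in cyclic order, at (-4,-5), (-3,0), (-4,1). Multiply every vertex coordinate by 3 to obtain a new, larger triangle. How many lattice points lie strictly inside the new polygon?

16

The shoelace formula gives twice the area as |((-4)·0 − (-3)·(-5)) + ((-3)·1 − (-4)·0) + ((-4)·(-5) − (-4)·1)| = 6, so the area is 3.
Along each edge there are gcd(|Δx|,|Δy|)+1 lattice points, so counting each shared vertex once the boundary has gcd(1,5) + gcd(1,1) + gcd(0,6) = 1+1+6 = 8.
Scaling by 3 multiplies the area by 3² = 9 (so the new area is 27) and multiplies the boundary lattice-point count by 3, giving 24.
By Pick's theorem, the interior count of the dilated polygon is 27 − 24/2 + 1 = 16.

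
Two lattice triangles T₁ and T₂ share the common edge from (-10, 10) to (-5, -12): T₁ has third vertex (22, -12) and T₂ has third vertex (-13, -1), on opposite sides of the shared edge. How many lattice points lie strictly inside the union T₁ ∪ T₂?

The union is the simple quadrilateral with vertices (-10, 10), (22, -12), (-5, -12), (-13, -1) in order.
Using the shoelace formula, 2A = |[(-10)·(-12) − 22·10] + [22·(-12) − (-5)·(-12)] + [(-5)·(-1) − (-13)·(-12)] + [(-13)·10 − (-10)·(-1)]| = 715, so the area is 715/2.
The number of boundary lattice points is Σ gcd(|Δx|,|Δy|) = gcd(32,22) + gcd(27,0) + gcd(8,11) + gcd(3,11) = 2+27+1+1 = 31.
By Pick's theorem I = A − B/2 + 1 = 715/2 − 31/2 + 1 = 343.

343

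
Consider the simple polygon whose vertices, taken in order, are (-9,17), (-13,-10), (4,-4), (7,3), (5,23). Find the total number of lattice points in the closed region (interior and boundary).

The shoelace formula gives twice the area as |[(-9)·(-10) − (-13)·17] + [(-13)·(-4) − 4·(-10)] + [4·3 − 7·(-4)] + [7·23 − 5·3] + [5·17 − (-9)·23]| = 881, so the area is 440.5.
Summing gcd(|Δx|,|Δy|) over the edges gives the boundary count: gcd(4,27) + gcd(17,6) + gcd(3,7) + gcd(2,20) + gcd(14,6) = 1+1+1+2+2 = 7.
Pick's theorem gives I = A − B/2 + 1 = 440.5 − 7/2 + 1 = 438, so the closed region contains I + B = 438 + 7 = 445 lattice points.

445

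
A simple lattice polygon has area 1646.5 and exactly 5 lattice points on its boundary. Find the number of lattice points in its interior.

1645

Pick's theorem A = I + B/2 − 1 rearranges to I = A − B/2 + 1 = 1646.5 − 5/2 + 1 = 1645.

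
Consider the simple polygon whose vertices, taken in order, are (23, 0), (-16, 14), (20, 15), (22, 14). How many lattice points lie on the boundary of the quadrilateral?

Along each edge there are gcd(|Δx|,|Δy|)+1 lattice points, so counting each shared vertex once the boundary has gcd(39,14) + gcd(36,1) + gcd(2,1) + gcd(1,14) = 1+1+1+1 = 4.

4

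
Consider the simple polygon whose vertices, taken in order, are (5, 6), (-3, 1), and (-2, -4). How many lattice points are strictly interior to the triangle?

Using the shoelace formula, 2A = |[5·1 − (-3)·6] + [(-3)·(-4) − (-2)·1] + [(-2)·6 − 5·(-4)]| = 45, so the area is 45/2.
Summing gcd(|Δx|,|Δy|) over the edges gives the boundary count: gcd(8,5) + gcd(1,5) + gcd(7,10) = 1+1+1 = 3.
Pick's theorem gives I = A − B/2 + 1 = 45/2 − 3/2 + 1 = 22.

22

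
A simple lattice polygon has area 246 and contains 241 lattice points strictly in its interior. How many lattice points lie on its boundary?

Pick's theorem gives A = I + B/2 − 1, so B = 2(A − I + 1) = 2(246 − 241 + 1) = 12.

12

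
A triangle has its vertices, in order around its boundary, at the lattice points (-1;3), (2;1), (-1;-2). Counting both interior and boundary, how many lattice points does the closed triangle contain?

13

Using the shoelace formula, 2A = |[(-1)·1 − 2·3] + [2·(-2) − (-1)·1] + [(-1)·3 − (-1)·(-2)]| = 15, so the area is 15/2.
Summing gcd(|Δx|,|Δy|) over the edges gives the boundary count: gcd(3,2) + gcd(3,3) + gcd(0,5) = 1+3+5 = 9.
Pick's theorem gives I = A − B/2 + 1 = 15/2 − 9/2 + 1 = 4, so the closed region contains I + B = 4 + 9 = 13 lattice points.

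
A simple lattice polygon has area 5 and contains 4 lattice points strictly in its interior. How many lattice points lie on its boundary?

4

Pick's theorem gives A = I + B/2 − 1, so B = 2(A − I + 1) = 2(5 − 4 + 1) = 4.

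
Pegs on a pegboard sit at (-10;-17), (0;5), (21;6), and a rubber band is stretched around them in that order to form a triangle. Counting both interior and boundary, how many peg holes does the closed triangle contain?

229

By the shoelace formula, twice the signed area is |((-10)·5 − 0·(-17)) + (0·6 − 21·5) + (21·(-17) − (-10)·6)| = 452, so the area is 226.
The number of boundary lattice points is Σ gcd(|Δx|,|Δy|) = gcd(10,22) + gcd(21,1) + gcd(31,23) = 2+1+1 = 4.
Pick's theorem gives I = A − B/2 + 1 = 226 − 4/2 + 1 = 225, so the closed region contains I + B = 225 + 4 = 229 lattice points.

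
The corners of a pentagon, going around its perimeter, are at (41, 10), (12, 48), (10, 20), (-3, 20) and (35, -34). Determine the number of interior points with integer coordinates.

Using the shoelace formula, 2A = |(41·48 − 12·10) + (12·20 − 10·48) + (10·20 − (-3)·20) + ((-3)·(-34) − 35·20) + (35·10 − 41·(-34))| = 3014, so the area is 1507.
Along each edge there are gcd(|Δx|,|Δy|)+1 lattice points, so counting each shared vertex once the boundary has gcd(29,38) + gcd(2,28) + gcd(13,0) + gcd(38,54) + gcd(6,44) = 1+2+13+2+2 = 20.
Pick's theorem gives I = A − B/2 + 1 = 1507 − 20/2 + 1 = 1498.

1498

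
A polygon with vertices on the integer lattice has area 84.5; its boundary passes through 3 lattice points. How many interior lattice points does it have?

84

From Pick's theorem, I = A − B/2 + 1 = 84.5 − 3/2 + 1 = 84.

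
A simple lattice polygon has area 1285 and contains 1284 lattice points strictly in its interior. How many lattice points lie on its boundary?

Pick's theorem gives A = I + B/2 − 1, so B = 2(A − I + 1) = 2(1285 − 1284 + 1) = 4.

4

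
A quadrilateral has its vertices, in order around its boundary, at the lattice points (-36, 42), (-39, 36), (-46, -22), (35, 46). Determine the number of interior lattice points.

Using the shoelace formula, 2A = |[(-36)·36 − (-39)·42] + [(-39)·(-22) − (-46)·36] + [(-46)·46 − 35·(-22)] + [35·42 − (-36)·46]| = 4636, so the area is 2318.
Along each edge there are gcd(|Δx|,|Δy|)+1 lattice points, so counting each shared vertex once the boundary has gcd(3,6) + gcd(7,58) + gcd(81,68) + gcd(71,4) = 3+1+1+1 = 6.
Pick's theorem gives I = A − B/2 + 1 = 2318 − 6/2 + 1 = 2316.

2316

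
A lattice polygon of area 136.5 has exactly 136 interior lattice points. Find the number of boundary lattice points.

3

Pick's theorem gives A = I + B/2 − 1, so B = 2(A − I + 1) = 2(136.5 − 136 + 1) = 3.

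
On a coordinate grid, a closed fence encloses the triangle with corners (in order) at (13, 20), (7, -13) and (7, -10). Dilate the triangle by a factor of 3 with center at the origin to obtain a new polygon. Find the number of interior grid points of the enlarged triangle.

64

By the shoelace formula, twice the signed area is |[13·(-13) − 7·20] + [7·(-10) − 7·(-13)] + [7·20 − 13·(-10)]| = 18, so the area is 9.
Summing gcd(|Δx|,|Δy|) over the edges gives the boundary count: gcd(6,33) + gcd(0,3) + gcd(6,30) = 3+3+6 = 12.
Scaling by 3 multiplies the area by 3² = 9 (so the new area is 81) and multiplies the boundary lattice-point count by 3, giving 36.
By Pick's theorem, the interior count of the dilated polygon is 81 − 36/2 + 1 = 64.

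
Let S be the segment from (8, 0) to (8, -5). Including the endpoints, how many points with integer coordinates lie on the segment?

The number of lattice points on a segment between lattice points is gcd(|Δx|,|Δy|) + 1 = gcd(0,5) + 1 = 5 + 1 = 6.

6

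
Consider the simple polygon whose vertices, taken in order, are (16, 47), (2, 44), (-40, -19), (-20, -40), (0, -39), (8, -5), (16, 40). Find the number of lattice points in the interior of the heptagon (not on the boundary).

2562

By the shoelace formula, twice the signed area is |[16·44 − 2·47] + [2·(-19) − (-40)·44] + [(-40)·(-40) − (-20)·(-19)] + [(-20)·(-39) − 0·(-40)] + [0·(-5) − 8·(-39)] + [8·40 − 16·(-5)] + [16·47 − 16·40]| = 5156, so the area is 2578.
Summing gcd(|Δx|,|Δy|) over the edges gives the boundary count: gcd(14,3) + gcd(42,63) + gcd(20,21) + gcd(20,1) + gcd(8,34) + gcd(8,45) + gcd(0,7) = 1+21+1+1+2+1+7 = 34.
By Pick's theorem A = I + B/2 − 1, so I = 2578 − 34/2 + 1 = 2562.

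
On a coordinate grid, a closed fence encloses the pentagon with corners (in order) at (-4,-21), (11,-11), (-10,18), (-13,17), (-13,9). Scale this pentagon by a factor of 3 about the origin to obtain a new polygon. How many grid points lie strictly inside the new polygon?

3754

By the shoelace formula, twice the signed area is |[(-4)·(-11) − 11·(-21)] + [11·18 − (-10)·(-11)] + [(-10)·17 − (-13)·18] + [(-13)·9 − (-13)·17] + [(-13)·(-21) − (-4)·9]| = 840, so the area is 420.
Summing gcd(|Δx|,|Δy|) over the edges gives the boundary count: gcd(15,10) + gcd(21,29) + gcd(3,1) + gcd(0,8) + gcd(9,30) = 5+1+1+8+3 = 18.
Scaling by 3 multiplies the area by 3² = 9 (so the new area is 3780) and multiplies the boundary lattice-point count by 3, giving 54.
By Pick's theorem, the interior count of the dilated polygon is 3780 − 54/2 + 1 = 3754.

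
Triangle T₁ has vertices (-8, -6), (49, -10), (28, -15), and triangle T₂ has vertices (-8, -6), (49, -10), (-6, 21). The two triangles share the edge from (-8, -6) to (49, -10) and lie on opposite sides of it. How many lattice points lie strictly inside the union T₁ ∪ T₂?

953

The union is the simple quadrilateral with vertices (-8, -6), (28, -15), (49, -10), (-6, 21) in order.
Using the shoelace formula, 2A = |[(-8)·(-15) − 28·(-6)] + [28·(-10) − 49·(-15)] + [49·21 − (-6)·(-10)] + [(-6)·(-6) − (-8)·21]| = 1916, so the area is 958.
Along each edge there are gcd(|Δx|,|Δy|)+1 lattice points, so counting each shared vertex once the boundary has gcd(36,9) + gcd(21,5) + gcd(55,31) + gcd(2,27) = 9+1+1+1 = 12.
By Pick's theorem I = A − B/2 + 1 = 958 − 12/2 + 1 = 953.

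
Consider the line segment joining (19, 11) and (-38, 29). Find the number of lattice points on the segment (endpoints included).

4

The number of lattice points on a segment between lattice points is gcd(|Δx|,|Δy|) + 1 = gcd(57,18) + 1 = 3 + 1 = 4.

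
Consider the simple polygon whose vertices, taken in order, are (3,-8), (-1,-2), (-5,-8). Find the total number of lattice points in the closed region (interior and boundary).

31

Using the shoelace formula, 2A = |(3·(-2) − (-1)·(-8)) + ((-1)·(-8) − (-5)·(-2)) + ((-5)·(-8) − 3·(-8))| = 48, so the area is 24.
Summing gcd(|Δx|,|Δy|) over the edges gives the boundary count: gcd(4,6) + gcd(4,6) + gcd(8,0) = 2+2+8 = 12.
Pick's theorem gives I = A − B/2 + 1 = 24 − 12/2 + 1 = 19, so the closed region contains I + B = 19 + 12 = 31 lattice points.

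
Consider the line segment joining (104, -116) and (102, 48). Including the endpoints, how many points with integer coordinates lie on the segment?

3

The number of lattice points on a segment between lattice points is gcd(|Δx|,|Δy|) + 1 = gcd(2,164) + 1 = 2 + 1 = 3.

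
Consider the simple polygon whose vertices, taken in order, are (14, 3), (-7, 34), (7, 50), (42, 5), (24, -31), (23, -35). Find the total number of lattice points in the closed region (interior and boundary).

By the shoelace formula, twice the signed area is |(14·34 − (-7)·3) + ((-7)·50 − 7·34) + (7·5 − 42·50) + (42·(-31) − 24·5) + (24·(-35) − 23·(-31)) + (23·3 − 14·(-35))| = 3146, so the area is 1573.
Summing gcd(|Δx|,|Δy|) over the edges gives the boundary count: gcd(21,31) + gcd(14,16) + gcd(35,45) + gcd(18,36) + gcd(1,4) + gcd(9,38) = 1+2+5+18+1+1 = 28.
Pick's theorem gives I = A − B/2 + 1 = 1573 − 28/2 + 1 = 1560, so the closed region contains I + B = 1560 + 28 = 1588 lattice points.

1588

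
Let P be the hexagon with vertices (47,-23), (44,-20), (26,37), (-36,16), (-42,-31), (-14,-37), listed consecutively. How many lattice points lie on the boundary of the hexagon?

11

Summing gcd(|Δx|,|Δy|) over the edges gives the boundary count: gcd(3,3) + gcd(18,57) + gcd(62,21) + gcd(6,47) + gcd(28,6) + gcd(61,14) = 3+3+1+1+2+1 = 11.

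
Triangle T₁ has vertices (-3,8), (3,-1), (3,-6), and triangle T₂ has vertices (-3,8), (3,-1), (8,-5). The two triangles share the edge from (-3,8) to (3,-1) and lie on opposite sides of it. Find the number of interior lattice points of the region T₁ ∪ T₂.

The union is the simple quadrilateral with vertices (-3,8), (3,-6), (3,-1), (8,-5) in order.
By the shoelace formula, twice the signed area is |[(-3)·(-6) − 3·8] + [3·(-1) − 3·(-6)] + [3·(-5) − 8·(-1)] + [8·8 − (-3)·(-5)]| = 51, so the area is 51/2.
The number of boundary lattice points is Σ gcd(|Δx|,|Δy|) = gcd(6,14) + gcd(0,5) + gcd(5,4) + gcd(11,13) = 2+5+1+1 = 9.
By Pick's theorem I = A − B/2 + 1 = 51/2 − 9/2 + 1 = 22.

22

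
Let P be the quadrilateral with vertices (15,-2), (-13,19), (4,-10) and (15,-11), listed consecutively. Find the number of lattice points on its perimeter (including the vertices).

The number of boundary lattice points is Σ gcd(|Δx|,|Δy|) = gcd(28,21) + gcd(17,29) + gcd(11,1) + gcd(0,9) = 7+1+1+9 = 18.

18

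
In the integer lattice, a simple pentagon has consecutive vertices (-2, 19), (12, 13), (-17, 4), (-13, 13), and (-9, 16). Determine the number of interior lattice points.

190

By the shoelace formula, twice the signed area is |[(-2)·13 − 12·19] + [12·4 − (-17)·13] + [(-17)·13 − (-13)·4] + [(-13)·16 − (-9)·13] + [(-9)·19 − (-2)·16]| = 384, so the area is 192.
Summing gcd(|Δx|,|Δy|) over the edges gives the boundary count: gcd(14,6) + gcd(29,9) + gcd(4,9) + gcd(4,3) + gcd(7,3) = 2+1+1+1+1 = 6.
Pick's theorem gives I = A − B/2 + 1 = 192 − 6/2 + 1 = 190.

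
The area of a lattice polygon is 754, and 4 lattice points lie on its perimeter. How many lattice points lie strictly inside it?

From Pick's theorem, I = A − B/2 + 1 = 754 − 4/2 + 1 = 753.

753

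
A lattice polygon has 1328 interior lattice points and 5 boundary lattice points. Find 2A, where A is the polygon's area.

2659

By Pick's theorem, A = I + B/2 − 1 = 1328 + 5/2 − 1 = 2659/2.
Hence 2A = 2659.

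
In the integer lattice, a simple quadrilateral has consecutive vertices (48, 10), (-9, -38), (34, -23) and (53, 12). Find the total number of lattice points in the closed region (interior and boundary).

677

Using the shoelace formula, 2A = |[48·(-38) − (-9)·10] + [(-9)·(-23) − 34·(-38)] + [34·12 − 53·(-23)] + [53·10 − 48·12]| = 1346, so the area is 673.
Summing gcd(|Δx|,|Δy|) over the edges gives the boundary count: gcd(57,48) + gcd(43,15) + gcd(19,35) + gcd(5,2) = 3+1+1+1 = 6.
Pick's theorem gives I = A − B/2 + 1 = 673 − 6/2 + 1 = 671, so the closed region contains I + B = 671 + 6 = 677 lattice points.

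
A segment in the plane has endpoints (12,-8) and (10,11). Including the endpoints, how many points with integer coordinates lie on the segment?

2

The number of lattice points on a segment between lattice points is gcd(|Δx|,|Δy|) + 1 = gcd(2,19) + 1 = 1 + 1 = 2.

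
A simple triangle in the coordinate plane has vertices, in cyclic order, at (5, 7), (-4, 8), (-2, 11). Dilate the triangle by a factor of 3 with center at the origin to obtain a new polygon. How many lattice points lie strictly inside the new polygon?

By the shoelace formula, twice the signed area is |(5·8 − (-4)·7) + ((-4)·11 − (-2)·8) + ((-2)·7 − 5·11)| = 29, so the area is 29/2.
Summing gcd(|Δx|,|Δy|) over the edges gives the boundary count: gcd(9,1) + gcd(2,3) + gcd(7,4) = 1+1+1 = 3.
Scaling by 3 multiplies the area by 3² = 9 (so the new area is 261/2) and multiplies the boundary lattice-point count by 3, giving 9.
By Pick's theorem, the interior count of the dilated polygon is 261/2 − 9/2 + 1 = 127.

127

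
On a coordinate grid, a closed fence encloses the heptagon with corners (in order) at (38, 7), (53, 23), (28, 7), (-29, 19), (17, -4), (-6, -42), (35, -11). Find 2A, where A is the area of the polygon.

Using the shoelace formula, 2A = |(38·23 − 53·7) + (53·7 − 28·23) + (28·19 − (-29)·7) + ((-29)·(-4) − 17·19) + (17·(-42) − (-6)·(-4)) + ((-6)·(-11) − 35·(-42)) + (35·7 − 38·(-11))| = 2219, so the area is 1109.5.

2219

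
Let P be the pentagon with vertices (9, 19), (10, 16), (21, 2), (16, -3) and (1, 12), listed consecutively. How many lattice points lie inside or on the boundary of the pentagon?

Using the shoelace formula, 2A = |[9·16 − 10·19] + [10·2 − 21·16] + [21·(-3) − 16·2] + [16·12 − 1·(-3)] + [1·19 − 9·12]| = 351, so the area is 175.5.
Along each edge there are gcd(|Δx|,|Δy|)+1 lattice points, so counting each shared vertex once the boundary has gcd(1,3) + gcd(11,14) + gcd(5,5) + gcd(15,15) + gcd(8,7) = 1+1+5+15+1 = 23.
Pick's theorem gives I = A − B/2 + 1 = 175.5 − 23/2 + 1 = 165, so the closed region contains I + B = 165 + 23 = 188 lattice points.

188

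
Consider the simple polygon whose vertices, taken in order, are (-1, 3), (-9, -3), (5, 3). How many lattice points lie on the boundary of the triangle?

10

Along each edge there are gcd(|Δx|,|Δy|)+1 lattice points, so counting each shared vertex once the boundary has gcd(8,6) + gcd(14,6) + gcd(6,0) = 2+2+6 = 10.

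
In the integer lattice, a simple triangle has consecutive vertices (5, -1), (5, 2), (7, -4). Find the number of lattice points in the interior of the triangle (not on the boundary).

1

The shoelace formula gives twice the area as |(5·2 − 5·(-1)) + (5·(-4) − 7·2) + (7·(-1) − 5·(-4))| = 6, so the area is 3.
The number of boundary lattice points is Σ gcd(|Δx|,|Δy|) = gcd(0,3) + gcd(2,6) + gcd(2,3) = 3+2+1 = 6.
By Pick's theorem A = I + B/2 − 1, so I = 3 − 6/2 + 1 = 1.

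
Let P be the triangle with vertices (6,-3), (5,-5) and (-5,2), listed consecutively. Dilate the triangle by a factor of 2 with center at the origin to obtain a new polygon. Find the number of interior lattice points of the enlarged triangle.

Using the shoelace formula, 2A = |[6·(-5) − 5·(-3)] + [5·2 − (-5)·(-5)] + [(-5)·(-3) − 6·2]| = 27, so the area is 13.5.
Along each edge there are gcd(|Δx|,|Δy|)+1 lattice points, so counting each shared vertex once the boundary has gcd(1,2) + gcd(10,7) + gcd(11,5) = 1+1+1 = 3.
Scaling by 2 multiplies the area by 2² = 4 (so the new area is 54) and multiplies the boundary lattice-point count by 2, giving 6.
By Pick's theorem, the interior count of the dilated polygon is 54 − 6/2 + 1 = 52.

52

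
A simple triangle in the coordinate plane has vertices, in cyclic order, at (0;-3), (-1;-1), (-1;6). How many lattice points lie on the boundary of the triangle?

The number of boundary lattice points is Σ gcd(|Δx|,|Δy|) = gcd(1,2) + gcd(0,7) + gcd(1,9) = 1+7+1 = 9.

9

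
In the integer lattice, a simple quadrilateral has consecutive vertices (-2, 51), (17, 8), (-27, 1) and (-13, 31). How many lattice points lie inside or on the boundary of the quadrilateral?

The shoelace formula gives twice the area as |((-2)·8 − 17·51) + (17·1 − (-27)·8) + ((-27)·31 − (-13)·1) + ((-13)·51 − (-2)·31)| = 2075, so the area is 2075/2.
The number of boundary lattice points is Σ gcd(|Δx|,|Δy|) = gcd(19,43) + gcd(44,7) + gcd(14,30) + gcd(11,20) = 1+1+2+1 = 5.
Pick's theorem gives I = A − B/2 + 1 = 2075/2 − 5/2 + 1 = 1036, so the closed region contains I + B = 1036 + 5 = 1041 lattice points.

1041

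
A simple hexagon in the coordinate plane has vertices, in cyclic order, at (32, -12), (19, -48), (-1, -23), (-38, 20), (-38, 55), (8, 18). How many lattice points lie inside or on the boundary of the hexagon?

By the shoelace formula, twice the signed area is |(32·(-48) − 19·(-12)) + (19·(-23) − (-1)·(-48)) + ((-1)·20 − (-38)·(-23)) + ((-38)·55 − (-38)·20) + ((-38)·18 − 8·55) + (8·(-12) − 32·18)| = 5813, so the area is 5813/2.
The number of boundary lattice points is Σ gcd(|Δx|,|Δy|) = gcd(13,36) + gcd(20,25) + gcd(37,43) + gcd(0,35) + gcd(46,37) + gcd(24,30) = 1+5+1+35+1+6 = 49.
Pick's theorem gives I = A − B/2 + 1 = 5813/2 − 49/2 + 1 = 2883, so the closed region contains I + B = 2883 + 49 = 2932 lattice points.

2932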